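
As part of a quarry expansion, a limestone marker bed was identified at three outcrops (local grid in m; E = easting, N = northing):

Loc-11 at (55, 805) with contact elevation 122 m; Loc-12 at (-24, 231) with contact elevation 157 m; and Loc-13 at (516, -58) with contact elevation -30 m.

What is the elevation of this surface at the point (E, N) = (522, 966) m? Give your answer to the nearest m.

Two edge vectors: Loc-11→Loc-12 = (-79, -574, 35), Loc-11→Loc-13 = (461, -863, -152).
Normal n = (Loc-11→Loc-12) × (Loc-11→Loc-13) = (117453, 4127, 332791).
So ∂z/∂E = −n_x/n_z = −0.35293 and ∂z/∂N = −n_y/n_z = −0.01240.
Intercept c from Loc-11: 122 + 19.41 + 9.98 = 151.39.
At (522, 966): z = −184.2 − 12.0 + 151.39 = -44.8 m.

-45 m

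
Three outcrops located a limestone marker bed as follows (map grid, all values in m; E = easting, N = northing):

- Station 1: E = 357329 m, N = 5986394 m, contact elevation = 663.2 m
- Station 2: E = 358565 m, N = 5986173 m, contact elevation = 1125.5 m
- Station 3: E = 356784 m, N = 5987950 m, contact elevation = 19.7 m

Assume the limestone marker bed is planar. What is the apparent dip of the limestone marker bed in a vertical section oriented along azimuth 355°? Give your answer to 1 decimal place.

Two edge vectors: Station 1→Station 2 = (1236, -221, 462.3), Station 1→Station 3 = (-545, 1556, -643.5).
Normal n = (Station 1→Station 2) × (Station 1→Station 3) = (-577125.3, 543412.5, 1802771).
So ∂z/∂E = −n_x/n_z = 0.32013 and ∂z/∂N = −n_y/n_z = −0.30143.
Unit vector along 355° is (sin 355°, cos 355°) = (-0.0872, 0.9962).
Slope in that direction = a·(-0.0872) + b·(0.9962) = −0.32819.
Apparent dip = arctan|0.32819| = 18.2° (true dip is 23.7°, so apparent ≤ true as expected).

18.2°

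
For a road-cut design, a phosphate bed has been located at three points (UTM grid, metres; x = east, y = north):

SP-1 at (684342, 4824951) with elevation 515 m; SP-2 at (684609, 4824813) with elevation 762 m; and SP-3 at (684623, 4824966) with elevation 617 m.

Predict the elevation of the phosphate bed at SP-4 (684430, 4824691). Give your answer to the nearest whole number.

808 m

Two edge vectors: SP-1→SP-2 = (267, -138, 247), SP-1→SP-3 = (281, 15, 102).
Normal n = (SP-1→SP-2) × (SP-1→SP-3) = (-17781, 42173, 42783).
So ∂z/∂x = −n_x/n_z = 0.41560900 and ∂z/∂y = −n_y/n_z = −0.98574200.
Intercept c from SP-1: 515 − 284418.70 + 4756156.85 = 4472253.15.
At (684430, 4824691): z = 284455.3 − 4755900.6 + 4472253.15 = 807.9 m.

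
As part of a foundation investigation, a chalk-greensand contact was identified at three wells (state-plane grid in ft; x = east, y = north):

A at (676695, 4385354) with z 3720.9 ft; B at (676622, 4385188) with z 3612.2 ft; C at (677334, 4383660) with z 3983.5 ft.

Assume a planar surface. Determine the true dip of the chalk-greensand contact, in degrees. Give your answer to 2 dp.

Let the plane be z = a·x + b·y + c.
B−A: −73a − 166b = −108.7;  C−A: 639a − 1694b = 262.6.
Solving gives a = 0.99127, b = 0.21890.
Gradient magnitude |∇z| = √(a² + b²) = √(0.98261 + 0.04792) = 1.01515.
True dip = arctan(1.01515) = 45.43°, dipping toward WSW (azimuth ≈ 258°).

45.43°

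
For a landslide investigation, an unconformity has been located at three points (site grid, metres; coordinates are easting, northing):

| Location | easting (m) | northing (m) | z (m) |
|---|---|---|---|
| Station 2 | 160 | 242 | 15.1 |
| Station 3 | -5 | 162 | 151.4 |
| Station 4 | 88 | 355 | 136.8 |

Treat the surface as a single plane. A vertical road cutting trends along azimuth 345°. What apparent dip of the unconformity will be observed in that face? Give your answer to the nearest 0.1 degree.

33.9°

Let the plane be z = a·easting + b·northing + c.
Station 3−Station 2: −165a − 80b = 136.3;  Station 4−Station 2: −72a + 113b = 121.7.
Solving gives a = −1.03003, b = 0.42069.
Unit vector along 345° is (sin 345°, cos 345°) = (-0.2588, 0.9659).
Slope in that direction = a·(-0.2588) + b·(0.9659) = 0.67295.
Apparent dip = arctan|0.67295| = 33.9° (true dip is 48.1°, so apparent ≤ true as expected).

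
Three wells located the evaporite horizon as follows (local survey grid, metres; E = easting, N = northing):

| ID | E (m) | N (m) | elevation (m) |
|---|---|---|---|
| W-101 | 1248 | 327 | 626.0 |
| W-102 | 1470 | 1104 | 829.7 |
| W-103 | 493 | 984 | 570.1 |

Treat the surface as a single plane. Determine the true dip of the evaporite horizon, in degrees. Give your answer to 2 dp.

17.20°

Two edge vectors: W-101→W-102 = (222, 777, 203.7), W-101→W-103 = (-755, 657, -55.9).
Normal n = (W-101→W-102) × (W-101→W-103) = (-177265.2, -141383.7, 732489).
So ∂z/∂E = −n_x/n_z = 0.24200 and ∂z/∂N = −n_y/n_z = 0.19302.
Gradient magnitude |∇z| = √(a² + b²) = √(0.05857 + 0.03726) = 0.30955.
True dip = arctan(0.30955) = 17.20°, dipping toward SW (azimuth ≈ 231°).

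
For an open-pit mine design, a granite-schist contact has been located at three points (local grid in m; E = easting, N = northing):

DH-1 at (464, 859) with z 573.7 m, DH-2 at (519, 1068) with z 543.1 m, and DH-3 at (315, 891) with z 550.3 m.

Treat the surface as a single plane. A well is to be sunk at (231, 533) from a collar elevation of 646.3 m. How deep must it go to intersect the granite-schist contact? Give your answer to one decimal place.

42.4 m

Two edge vectors: DH-1→DH-2 = (55, 209, -30.6), DH-1→DH-3 = (-149, 32, -23.4).
Normal n = (DH-1→DH-2) × (DH-1→DH-3) = (-3911.4, 5846.4, 32901).
So ∂z/∂E = −n_x/n_z = 0.118884 and ∂z/∂N = −n_y/n_z = −0.177697.
Intercept c from DH-1: 573.7 − 55.16 + 152.64 = 671.18.
At (231, 533): z_contact = 27.46 − 94.71 + 671.18 = 603.93 m.
Depth below ground = 646.3 − 603.93 = 42.4 m.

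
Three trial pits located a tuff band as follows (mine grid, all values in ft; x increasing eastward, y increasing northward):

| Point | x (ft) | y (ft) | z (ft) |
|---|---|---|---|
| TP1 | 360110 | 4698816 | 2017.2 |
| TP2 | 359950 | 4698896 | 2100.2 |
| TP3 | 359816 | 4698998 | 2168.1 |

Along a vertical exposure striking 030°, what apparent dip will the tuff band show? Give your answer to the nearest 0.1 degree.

17.3°

Two edge vectors: TP1→TP2 = (-160, 80, 83), TP1→TP3 = (-294, 182, 150.9).
Normal n = (TP1→TP2) × (TP1→TP3) = (-3034, -258, -5600).
So ∂z/∂x = −n_x/n_z = −0.54179 and ∂z/∂y = −n_y/n_z = −0.04607.
Unit vector along 030° is (sin 30°, cos 30°) = (0.5000, 0.8660).
Slope in that direction = a·(0.5000) + b·(0.8660) = −0.31079.
Apparent dip = arctan|0.31079| = 17.3° (true dip is 28.5°, so apparent ≤ true as expected).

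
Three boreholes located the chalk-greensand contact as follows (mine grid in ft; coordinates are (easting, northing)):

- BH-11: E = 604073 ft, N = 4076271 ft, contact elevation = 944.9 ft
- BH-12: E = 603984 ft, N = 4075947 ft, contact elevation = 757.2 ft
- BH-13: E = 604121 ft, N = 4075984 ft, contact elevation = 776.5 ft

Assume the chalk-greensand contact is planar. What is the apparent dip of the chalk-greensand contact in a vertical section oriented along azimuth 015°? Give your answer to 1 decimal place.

29.2°

Two edge vectors: BH-11→BH-12 = (-89, -324, -187.7), BH-11→BH-13 = (48, -287, -168.4).
Normal n = (BH-11→BH-12) × (BH-11→BH-13) = (691.7, -23997.2, 41095).
So ∂z/∂E = −n_x/n_z = −0.01683 and ∂z/∂N = −n_y/n_z = 0.58394.
Unit vector along 015° is (sin 15°, cos 15°) = (0.2588, 0.9659).
Slope in that direction = a·(0.2588) + b·(0.9659) = 0.55969.
Apparent dip = arctan|0.55969| = 29.2° (true dip is 30.3°, so apparent ≤ true as expected).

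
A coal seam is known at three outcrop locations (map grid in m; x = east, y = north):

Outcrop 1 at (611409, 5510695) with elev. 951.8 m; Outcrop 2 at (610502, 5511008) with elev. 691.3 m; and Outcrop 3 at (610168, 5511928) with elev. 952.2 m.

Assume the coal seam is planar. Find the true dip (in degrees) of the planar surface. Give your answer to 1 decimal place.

Let the plane be z = a·x + b·y + c.
Outcrop 2−Outcrop 1: −907a + 313b = −260.5;  Outcrop 3−Outcrop 1: −1241a + 1233b = 0.4.
Solving gives a = 0.44023, b = 0.44341.
Gradient magnitude |∇z| = √(a² + b²) = √(0.19380 + 0.19661) = 0.62483.
True dip = arctan(0.62483) = 32.0°, dipping toward SW (azimuth ≈ 225°).

32.0°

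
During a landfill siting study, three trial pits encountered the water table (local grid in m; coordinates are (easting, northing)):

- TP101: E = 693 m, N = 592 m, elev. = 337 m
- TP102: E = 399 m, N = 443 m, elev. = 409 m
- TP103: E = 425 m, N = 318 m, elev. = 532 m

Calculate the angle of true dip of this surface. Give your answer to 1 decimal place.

43.9°

Two edge vectors: TP101→TP102 = (-294, -149, 72), TP101→TP103 = (-268, -274, 195).
Normal n = (TP101→TP102) × (TP101→TP103) = (-9327, 38034, 40624).
So ∂z/∂E = −n_x/n_z = 0.22959 and ∂z/∂N = −n_y/n_z = −0.93624.
Gradient magnitude |∇z| = √(a² + b²) = √(0.05271 + 0.87655) = 0.96398.
True dip = arctan(0.96398) = 43.9°, dipping toward NNW (azimuth ≈ 346°).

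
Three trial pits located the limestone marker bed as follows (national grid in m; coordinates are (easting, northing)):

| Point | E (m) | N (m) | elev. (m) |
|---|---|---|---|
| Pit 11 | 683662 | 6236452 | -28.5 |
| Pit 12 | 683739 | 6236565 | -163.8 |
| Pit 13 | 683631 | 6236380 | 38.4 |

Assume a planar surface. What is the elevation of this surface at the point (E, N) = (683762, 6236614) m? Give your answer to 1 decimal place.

-211.4 m

Two edge vectors: Pit 11→Pit 12 = (77, 113, -135.3), Pit 11→Pit 13 = (-31, -72, 66.9).
Normal n = (Pit 11→Pit 12) × (Pit 11→Pit 13) = (-2181.9, -957, -2041).
So ∂z/∂E = −n_x/n_z = −1.069034787 and ∂z/∂N = −n_y/n_z = −0.468887800.
Intercept c from Pit 11: -28.5 + 730858.46 + 2924196.26 = 3655026.22.
At (683762, 6236614): z = −730965.4 − 2924272.2 + 3655026.22 = -211.4 m.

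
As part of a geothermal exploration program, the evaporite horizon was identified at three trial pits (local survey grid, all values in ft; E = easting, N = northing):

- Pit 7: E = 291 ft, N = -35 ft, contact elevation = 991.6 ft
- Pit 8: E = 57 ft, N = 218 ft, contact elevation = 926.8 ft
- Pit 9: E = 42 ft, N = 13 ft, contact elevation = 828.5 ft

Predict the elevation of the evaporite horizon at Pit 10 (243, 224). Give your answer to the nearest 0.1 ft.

Two edge vectors: Pit 7→Pit 8 = (-234, 253, -64.8), Pit 7→Pit 9 = (-249, 48, -163.1).
Normal n = (Pit 7→Pit 8) × (Pit 7→Pit 9) = (-38153.9, -22030.2, 51765).
So ∂z/∂E = −n_x/n_z = 0.73706 and ∂z/∂N = −n_y/n_z = 0.42558.
Intercept c from Pit 7: 991.6 − 214.48 + 14.90 = 792.01.
At (243, 224): z = 179.1 + 95.3 + 792.01 = 1066.4 ft.

1066.4 ft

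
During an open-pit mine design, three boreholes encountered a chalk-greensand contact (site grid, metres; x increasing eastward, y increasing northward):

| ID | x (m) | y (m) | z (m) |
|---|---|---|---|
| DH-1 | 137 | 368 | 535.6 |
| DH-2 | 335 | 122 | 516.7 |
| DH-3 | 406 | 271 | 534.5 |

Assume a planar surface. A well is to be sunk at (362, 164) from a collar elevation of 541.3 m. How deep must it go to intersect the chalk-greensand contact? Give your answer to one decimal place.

19.4 m

Let the plane be z = a·x + b·y + c.
DH-2−DH-1: 198a − 246b = −18.9;  DH-3−DH-1: 269a − 97b = −1.1.
Solving gives a = 0.03327, b = 0.10361.
Then c = 535.6 − a·137 − b·368 = 492.91.
At (362, 164): z_contact = 12.04 + 16.99 + 492.91 = 521.95 m.
Depth below ground = 541.3 − 521.95 = 19.4 m.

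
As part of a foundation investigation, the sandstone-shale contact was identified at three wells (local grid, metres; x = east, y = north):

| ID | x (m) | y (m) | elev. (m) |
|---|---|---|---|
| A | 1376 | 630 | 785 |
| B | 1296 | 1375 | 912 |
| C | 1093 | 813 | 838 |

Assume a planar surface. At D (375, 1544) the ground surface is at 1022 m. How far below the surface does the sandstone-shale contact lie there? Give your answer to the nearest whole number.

6 m

Two edge vectors: A→B = (-80, 745, 127), A→C = (-283, 183, 53).
Normal n = (A→B) × (A→C) = (16244, -31701, 196195).
So ∂z/∂x = −n_x/n_z = −0.08280 and ∂z/∂y = −n_y/n_z = 0.16158.
Intercept c from A: 785 + 113.93 − 101.79 = 797.13.
At (375, 1544): z_contact = −31.0 + 249.5 + 797.13 = 1015.6 m.
Depth below ground = 1022 − 1015.6 = 6 m.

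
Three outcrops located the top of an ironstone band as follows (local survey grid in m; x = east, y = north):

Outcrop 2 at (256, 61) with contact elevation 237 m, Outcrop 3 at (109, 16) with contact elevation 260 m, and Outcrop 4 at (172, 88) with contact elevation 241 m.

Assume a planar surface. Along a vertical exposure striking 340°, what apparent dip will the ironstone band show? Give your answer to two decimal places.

7.27°

Let the plane be z = a·x + b·y + c.
Outcrop 3−Outcrop 2: −147a − 45b = 23;  Outcrop 4−Outcrop 2: −84a + 27b = 4.
Solving gives a = −0.10337, b = −0.17344.
Unit vector along 340° is (sin 340°, cos 340°) = (-0.3420, 0.9397).
Slope in that direction = a·(-0.3420) + b·(0.9397) = −0.12763.
Apparent dip = arctan|0.12763| = 7.27° (true dip is 11.4°, so apparent ≤ true as expected).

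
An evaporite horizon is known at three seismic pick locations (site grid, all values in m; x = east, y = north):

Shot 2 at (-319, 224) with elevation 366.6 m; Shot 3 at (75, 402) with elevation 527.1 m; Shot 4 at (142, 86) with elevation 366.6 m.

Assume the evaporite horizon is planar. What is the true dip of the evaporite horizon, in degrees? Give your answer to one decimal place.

29.5°

Two edge vectors: Shot 2→Shot 3 = (394, 178, 160.5), Shot 2→Shot 4 = (461, -138, 0).
Normal n = (Shot 2→Shot 3) × (Shot 2→Shot 4) = (22149, 73990.5, -136430).
So ∂z/∂x = −n_x/n_z = 0.16235 and ∂z/∂y = −n_y/n_z = 0.54233.
Gradient magnitude |∇z| = √(a² + b²) = √(0.02636 + 0.29413) = 0.56611.
True dip = arctan(0.56611) = 29.5°, dipping toward SSW (azimuth ≈ 197°).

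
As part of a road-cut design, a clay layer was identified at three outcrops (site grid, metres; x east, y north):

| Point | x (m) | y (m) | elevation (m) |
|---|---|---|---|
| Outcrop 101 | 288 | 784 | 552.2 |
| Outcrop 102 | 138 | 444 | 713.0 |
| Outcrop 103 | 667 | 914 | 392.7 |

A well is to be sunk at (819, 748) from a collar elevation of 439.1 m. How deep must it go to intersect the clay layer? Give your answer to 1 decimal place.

36.5 m

Two edge vectors: Outcrop 101→Outcrop 102 = (-150, -340, 160.8), Outcrop 101→Outcrop 103 = (379, 130, -159.5).
Normal n = (Outcrop 101→Outcrop 102) × (Outcrop 101→Outcrop 103) = (33326, 37018.2, 109360).
So ∂z/∂x = −n_x/n_z = −0.30474 and ∂z/∂y = −n_y/n_z = −0.33850.
Intercept c from Outcrop 101: 552.2 + 87.76 + 265.38 = 905.35.
At (819, 748): z_contact = −249.58 − 253.20 + 905.35 = 402.57 m.
Depth below ground = 439.1 − 402.57 = 36.5 m.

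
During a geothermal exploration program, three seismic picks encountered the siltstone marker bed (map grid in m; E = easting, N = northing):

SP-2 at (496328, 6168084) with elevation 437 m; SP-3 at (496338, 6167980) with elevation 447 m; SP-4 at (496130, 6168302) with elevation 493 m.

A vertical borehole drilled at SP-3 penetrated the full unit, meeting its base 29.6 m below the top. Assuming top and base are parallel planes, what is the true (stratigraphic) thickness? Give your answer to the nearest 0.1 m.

Two edge vectors: SP-2→SP-3 = (10, -104, 10), SP-2→SP-4 = (-198, 218, 56).
Normal n = (SP-2→SP-3) × (SP-2→SP-4) = (-8004, -2540, -18412).
So ∂z/∂E = −n_x/n_z = −0.43472 and ∂z/∂N = −n_y/n_z = −0.13795.
|∇z| = √(a²+b²) = 0.45608, so dip δ = arctan(0.45608) = 24.52°.
True thickness = vertical thickness × cos δ = 29.6 × cos 24.52° = 26.9 m.

26.9 m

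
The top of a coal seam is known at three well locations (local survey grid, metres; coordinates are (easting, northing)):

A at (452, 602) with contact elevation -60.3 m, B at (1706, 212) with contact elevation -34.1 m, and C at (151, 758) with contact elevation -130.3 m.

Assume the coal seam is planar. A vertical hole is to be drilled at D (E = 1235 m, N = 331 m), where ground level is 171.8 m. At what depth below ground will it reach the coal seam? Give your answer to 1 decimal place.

Let the plane be z = a·E + b·N + c.
B−A: 1254a − 390b = 26.2;  C−A: −301a + 156b = −70.
Solving gives a = −0.296710, b = −1.021216.
Then c = -60.3 − a·452 − b·602 = 688.58.
At (1235, 331): z_contact = −366.44 − 338.02 + 688.58 = -15.87 m.
Depth below ground = 171.8 − (-15.87) = 187.7 m.

187.7 m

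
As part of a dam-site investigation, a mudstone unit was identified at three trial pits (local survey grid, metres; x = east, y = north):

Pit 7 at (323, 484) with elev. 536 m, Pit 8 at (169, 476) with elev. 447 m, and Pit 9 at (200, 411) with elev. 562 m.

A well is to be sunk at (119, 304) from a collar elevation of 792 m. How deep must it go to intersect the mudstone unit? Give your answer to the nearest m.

Two edge vectors: Pit 7→Pit 8 = (-154, -8, -89), Pit 7→Pit 9 = (-123, -73, 26).
Normal n = (Pit 7→Pit 8) × (Pit 7→Pit 9) = (-6705, 14951, 10258).
So ∂z/∂x = −n_x/n_z = 0.65364 and ∂z/∂y = −n_y/n_z = −1.45750.
Intercept c from Pit 7: 536 − 211.12 + 705.43 = 1030.30.
At (119, 304): z_contact = 77.8 − 443.1 + 1030.30 = 665.0 m.
Depth below ground = 792 − 665.0 = 127 m.

127 m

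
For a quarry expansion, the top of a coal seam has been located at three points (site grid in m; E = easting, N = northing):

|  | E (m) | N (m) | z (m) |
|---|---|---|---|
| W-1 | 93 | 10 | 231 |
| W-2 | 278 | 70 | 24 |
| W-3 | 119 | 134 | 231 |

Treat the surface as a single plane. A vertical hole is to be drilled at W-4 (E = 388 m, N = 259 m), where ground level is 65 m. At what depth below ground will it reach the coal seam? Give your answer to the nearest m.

125 m

Two edge vectors: W-1→W-2 = (185, 60, -207), W-1→W-3 = (26, 124, 0).
Normal n = (W-1→W-2) × (W-1→W-3) = (25668, -5382, 21380).
So ∂z/∂E = −n_x/n_z = −1.20056 and ∂z/∂N = −n_y/n_z = 0.25173.
Intercept c from W-1: 231 + 111.65 − 2.52 = 340.13.
At (388, 259): z_contact = −465.8 + 65.2 + 340.13 = -60.5 m.
Depth below ground = 65 − (-60.5) = 125 m.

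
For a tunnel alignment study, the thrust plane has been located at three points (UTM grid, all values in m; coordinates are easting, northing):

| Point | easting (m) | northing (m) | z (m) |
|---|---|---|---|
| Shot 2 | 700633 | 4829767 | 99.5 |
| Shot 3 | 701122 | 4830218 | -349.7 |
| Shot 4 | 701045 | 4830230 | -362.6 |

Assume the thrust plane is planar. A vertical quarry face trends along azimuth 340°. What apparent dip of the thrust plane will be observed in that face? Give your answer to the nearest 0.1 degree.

43.5°

Two edge vectors: Shot 2→Shot 3 = (489, 451, -449.2), Shot 2→Shot 4 = (412, 463, -462.1).
Normal n = (Shot 2→Shot 3) × (Shot 2→Shot 4) = (-427.5, 40896.5, 40595).
So ∂z/∂easting = −n_x/n_z = 0.01053 and ∂z/∂northing = −n_y/n_z = −1.00743.
Unit vector along 340° is (sin 340°, cos 340°) = (-0.3420, 0.9397).
Slope in that direction = a·(-0.3420) + b·(0.9397) = −0.95027.
Apparent dip = arctan|0.95027| = 43.5° (true dip is 45.2°, so apparent ≤ true as expected).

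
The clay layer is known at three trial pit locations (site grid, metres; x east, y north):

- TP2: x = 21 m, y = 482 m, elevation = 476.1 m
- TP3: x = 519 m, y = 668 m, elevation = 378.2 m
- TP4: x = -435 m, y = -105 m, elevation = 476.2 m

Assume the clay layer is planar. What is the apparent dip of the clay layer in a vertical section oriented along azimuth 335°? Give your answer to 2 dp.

17.32°

Let the plane be z = a·x + b·y + c.
TP3−TP2: 498a + 186b = −97.9;  TP4−TP2: −456a − 587b = 0.1.
Solving gives a = −0.27685, b = 0.21489.
Unit vector along 335° is (sin 335°, cos 335°) = (-0.4226, 0.9063).
Slope in that direction = a·(-0.4226) + b·(0.9063) = 0.31176.
Apparent dip = arctan|0.31176| = 17.32° (true dip is 19.3°, so apparent ≤ true as expected).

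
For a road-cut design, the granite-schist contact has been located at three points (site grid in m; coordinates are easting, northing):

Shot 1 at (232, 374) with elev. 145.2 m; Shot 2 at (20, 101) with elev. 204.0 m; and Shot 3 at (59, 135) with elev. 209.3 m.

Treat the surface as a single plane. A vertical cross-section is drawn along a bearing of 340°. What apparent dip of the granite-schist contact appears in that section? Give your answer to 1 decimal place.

Let the plane be z = a·easting + b·northing + c.
Shot 2−Shot 1: −212a − 273b = 58.8;  Shot 3−Shot 1: −173a − 239b = 64.1.
Solving gives a = 1.00206, b = −0.99354.
Unit vector along 340° is (sin 340°, cos 340°) = (-0.3420, 0.9397).
Slope in that direction = a·(-0.3420) + b·(0.9397) = −1.27635.
Apparent dip = arctan|1.27635| = 51.9° (true dip is 54.7°, so apparent ≤ true as expected).

51.9°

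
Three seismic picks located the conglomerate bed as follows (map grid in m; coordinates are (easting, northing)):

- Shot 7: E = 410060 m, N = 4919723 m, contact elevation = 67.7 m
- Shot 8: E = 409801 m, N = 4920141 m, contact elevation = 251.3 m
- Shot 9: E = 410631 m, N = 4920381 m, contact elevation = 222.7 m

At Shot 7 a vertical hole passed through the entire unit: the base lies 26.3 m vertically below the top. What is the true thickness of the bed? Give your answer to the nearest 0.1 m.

24.6 m

Let the plane be z = a·E + b·N + c.
Shot 8−Shot 7: −259a + 418b = 183.6;  Shot 9−Shot 7: 571a + 658b = 155.
Solving gives a = −0.13693, b = 0.35439.
|∇z| = √(a²+b²) = 0.37992, so dip δ = arctan(0.37992) = 20.80°.
True thickness = vertical thickness × cos δ = 26.3 × cos 20.80° = 24.6 m.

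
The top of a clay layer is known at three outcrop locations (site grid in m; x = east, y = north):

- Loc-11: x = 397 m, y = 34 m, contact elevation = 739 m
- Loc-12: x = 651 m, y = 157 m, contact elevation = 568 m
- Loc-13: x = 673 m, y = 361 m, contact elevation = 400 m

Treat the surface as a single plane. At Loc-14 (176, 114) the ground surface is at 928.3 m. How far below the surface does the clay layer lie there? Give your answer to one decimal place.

188.7 m

Let the plane be z = a·x + b·y + c.
Loc-12−Loc-11: 254a + 123b = −171;  Loc-13−Loc-11: 276a + 327b = −339.
Solving gives a = −0.28955, b = −0.79230.
Then c = 739 − a·397 − b·34 = 880.89.
At (176, 114): z_contact = −50.96 − 90.32 + 880.89 = 739.61 m.
Depth below ground = 928.3 − 739.61 = 188.7 m.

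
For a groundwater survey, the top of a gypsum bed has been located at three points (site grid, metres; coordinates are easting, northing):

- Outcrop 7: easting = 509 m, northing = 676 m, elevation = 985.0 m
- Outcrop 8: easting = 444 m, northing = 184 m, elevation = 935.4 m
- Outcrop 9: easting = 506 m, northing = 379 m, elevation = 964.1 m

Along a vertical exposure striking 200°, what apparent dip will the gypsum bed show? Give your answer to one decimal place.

8.5°

Two edge vectors: Outcrop 7→Outcrop 8 = (-65, -492, -49.6), Outcrop 7→Outcrop 9 = (-3, -297, -20.9).
Normal n = (Outcrop 7→Outcrop 8) × (Outcrop 7→Outcrop 9) = (-4448.4, -1209.7, 17829).
So ∂z/∂easting = −n_x/n_z = 0.24950 and ∂z/∂northing = −n_y/n_z = 0.06785.
Unit vector along 200° is (sin 200°, cos 200°) = (-0.3420, -0.9397).
Slope in that direction = a·(-0.3420) + b·(-0.9397) = −0.14909.
Apparent dip = arctan|0.14909| = 8.5° (true dip is 14.5°, so apparent ≤ true as expected).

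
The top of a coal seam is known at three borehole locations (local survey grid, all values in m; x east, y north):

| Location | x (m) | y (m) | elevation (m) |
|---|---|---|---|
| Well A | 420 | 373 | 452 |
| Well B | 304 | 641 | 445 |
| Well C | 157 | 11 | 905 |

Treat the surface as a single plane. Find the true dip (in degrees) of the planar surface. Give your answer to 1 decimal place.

49.3°

Let the plane be z = a·x + b·y + c.
Well B−Well A: −116a + 268b = −7;  Well C−Well A: −263a − 362b = 453.
Solving gives a = −1.05685, b = −0.48356.
Gradient magnitude |∇z| = √(a² + b²) = √(1.11693 + 0.23383) = 1.16222.
True dip = arctan(1.16222) = 49.3°, dipping toward ENE (azimuth ≈ 065°).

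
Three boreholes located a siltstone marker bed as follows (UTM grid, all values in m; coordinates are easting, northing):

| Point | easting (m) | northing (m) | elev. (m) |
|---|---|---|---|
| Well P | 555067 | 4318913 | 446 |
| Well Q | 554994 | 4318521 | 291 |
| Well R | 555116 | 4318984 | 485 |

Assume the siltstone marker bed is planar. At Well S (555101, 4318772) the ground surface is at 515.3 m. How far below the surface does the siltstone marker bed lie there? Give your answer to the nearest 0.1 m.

Let the plane be z = a·easting + b·northing + c.
Well Q−Well P: −73a − 392b = −155;  Well R−Well P: 49a + 71b = 39.
Solving gives a = 0.305383244, b = 0.338538324.
Then c = 446 − a·555067 − b·4318913 = −1631179.73.
At (555101, 4318772): z_contact = 169518.54 + 1462069.84 − 1631179.73 = 408.65 m.
Depth below ground = 515.3 − 408.65 = 106.7 m.

106.7 m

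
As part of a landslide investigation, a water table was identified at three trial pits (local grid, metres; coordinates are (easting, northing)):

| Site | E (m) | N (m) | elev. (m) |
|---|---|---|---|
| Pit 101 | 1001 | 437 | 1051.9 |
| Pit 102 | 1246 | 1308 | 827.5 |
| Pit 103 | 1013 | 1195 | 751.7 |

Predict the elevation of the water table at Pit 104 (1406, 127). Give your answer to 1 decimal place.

1388.4 m

Let the plane be z = a·E + b·N + c.
Pit 102−Pit 101: 245a + 871b = −224.4;  Pit 103−Pit 101: 12a + 758b = −300.2.
Solving gives a = 0.521397, b = −0.404297.
Then c = 1051.9 − a·1001 − b·437 = 706.66.
At (1406, 127): z = 733.1 − 51.3 + 706.66 = 1388.4 m.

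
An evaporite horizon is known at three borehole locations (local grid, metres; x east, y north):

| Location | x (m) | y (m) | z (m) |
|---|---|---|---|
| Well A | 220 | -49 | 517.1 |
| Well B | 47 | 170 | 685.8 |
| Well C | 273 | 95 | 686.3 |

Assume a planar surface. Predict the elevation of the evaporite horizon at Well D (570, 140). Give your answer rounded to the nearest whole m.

837 m

Two edge vectors: Well A→Well B = (-173, 219, 168.7), Well A→Well C = (53, 144, 169.2).
Normal n = (Well A→Well B) × (Well A→Well C) = (12762, 38212.7, -36519).
So ∂z/∂x = −n_x/n_z = 0.34946 and ∂z/∂y = −n_y/n_z = 1.04638.
Intercept c from Well A: 517.1 − 76.88 + 51.27 = 491.49.
At (570, 140): z = 199.2 + 146.5 + 491.49 = 837.2 m.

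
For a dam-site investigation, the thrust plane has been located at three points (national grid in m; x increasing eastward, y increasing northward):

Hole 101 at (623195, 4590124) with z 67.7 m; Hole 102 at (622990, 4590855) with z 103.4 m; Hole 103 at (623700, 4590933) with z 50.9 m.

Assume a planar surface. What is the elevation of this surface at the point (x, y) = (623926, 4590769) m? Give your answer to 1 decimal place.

Let the plane be z = a·x + b·y + c.
Hole 102−Hole 101: −205a + 731b = 35.7;  Hole 103−Hole 101: 505a + 809b = −16.8.
Solving gives a = −0.076938505, b = 0.027260748.
Then c = 67.7 − a·623195 − b·4590124 = −77114.82.
At (623926, 4590769): z = −48003.9 + 125147.8 − 77114.82 = 29.0 m.

29.0 m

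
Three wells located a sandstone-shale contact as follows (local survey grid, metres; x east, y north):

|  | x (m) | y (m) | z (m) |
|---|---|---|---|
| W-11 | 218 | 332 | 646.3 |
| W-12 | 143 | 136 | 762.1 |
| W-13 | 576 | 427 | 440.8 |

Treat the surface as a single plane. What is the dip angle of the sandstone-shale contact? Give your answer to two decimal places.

31.86°

Let the plane be z = a·x + b·y + c.
W-12−W-11: −75a − 196b = 115.8;  W-13−W-11: 358a + 95b = −205.5.
Solving gives a = −0.46440, b = −0.41311.
Gradient magnitude |∇z| = √(a² + b²) = √(0.21566 + 0.17066) = 0.62155.
True dip = arctan(0.62155) = 31.86°, dipping toward NE (azimuth ≈ 048°).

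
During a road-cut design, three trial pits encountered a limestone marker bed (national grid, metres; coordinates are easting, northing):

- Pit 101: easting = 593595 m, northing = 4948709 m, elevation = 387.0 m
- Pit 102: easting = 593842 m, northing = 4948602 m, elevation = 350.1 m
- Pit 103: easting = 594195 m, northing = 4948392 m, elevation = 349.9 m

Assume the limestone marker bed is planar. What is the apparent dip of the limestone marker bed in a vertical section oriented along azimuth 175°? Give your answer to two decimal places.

40.99°

Let the plane be z = a·easting + b·northing + c.
Pit 102−Pit 101: 247a − 107b = −36.9;  Pit 103−Pit 101: 600a − 317b = −37.1.
Solving gives a = −0.54810, b = −0.92037.
Unit vector along 175° is (sin 175°, cos 175°) = (0.0872, -0.9962).
Slope in that direction = a·(0.0872) + b·(-0.9962) = 0.86910.
Apparent dip = arctan|0.86910| = 40.99° (true dip is 47.0°, so apparent ≤ true as expected).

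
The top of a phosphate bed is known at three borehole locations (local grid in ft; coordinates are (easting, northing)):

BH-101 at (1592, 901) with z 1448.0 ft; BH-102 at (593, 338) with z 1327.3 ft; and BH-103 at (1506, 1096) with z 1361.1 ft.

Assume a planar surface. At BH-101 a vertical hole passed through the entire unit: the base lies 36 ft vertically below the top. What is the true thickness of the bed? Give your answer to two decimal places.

33.04 ft

Two edge vectors: BH-101→BH-102 = (-999, -563, -120.7), BH-101→BH-103 = (-86, 195, -86.9).
Normal n = (BH-101→BH-102) × (BH-101→BH-103) = (72461.2, -76432.9, -243223).
So ∂z/∂E = −n_x/n_z = 0.29792 and ∂z/∂N = −n_y/n_z = −0.31425.
|∇z| = √(a²+b²) = 0.43302, so dip δ = arctan(0.43302) = 23.41°.
True thickness = vertical thickness × cos δ = 36 × cos 23.41° = 33.04 ft.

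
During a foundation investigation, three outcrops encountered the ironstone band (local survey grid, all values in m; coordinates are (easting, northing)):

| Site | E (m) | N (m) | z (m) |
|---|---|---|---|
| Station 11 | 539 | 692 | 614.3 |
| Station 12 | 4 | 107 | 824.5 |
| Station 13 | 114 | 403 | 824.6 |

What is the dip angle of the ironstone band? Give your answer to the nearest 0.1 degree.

Let the plane be z = a·E + b·N + c.
Station 12−Station 11: −535a − 585b = 210.2;  Station 13−Station 11: −425a − 289b = 210.3.
Solving gives a = −0.66246, b = 0.24652.
Gradient magnitude |∇z| = √(a² + b²) = √(0.43885 + 0.06077) = 0.70684.
True dip = arctan(0.70684) = 35.3°, dipping toward ESE (azimuth ≈ 110°).

35.3°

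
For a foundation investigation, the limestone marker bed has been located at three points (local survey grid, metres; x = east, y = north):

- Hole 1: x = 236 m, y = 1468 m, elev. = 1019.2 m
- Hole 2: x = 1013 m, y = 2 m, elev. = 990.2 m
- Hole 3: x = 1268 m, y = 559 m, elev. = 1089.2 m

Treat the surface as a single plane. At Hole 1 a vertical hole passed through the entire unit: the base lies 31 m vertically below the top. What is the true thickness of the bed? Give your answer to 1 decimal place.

Let the plane be z = a·x + b·y + c.
Hole 2−Hole 1: 777a − 1466b = −29;  Hole 3−Hole 1: 1032a − 909b = 70.
Solving gives a = 0.15990, b = 0.10453.
|∇z| = √(a²+b²) = 0.19104, so dip δ = arctan(0.19104) = 10.82°.
True thickness = vertical thickness × cos δ = 31 × cos 10.82° = 30.4 m.

30.4 m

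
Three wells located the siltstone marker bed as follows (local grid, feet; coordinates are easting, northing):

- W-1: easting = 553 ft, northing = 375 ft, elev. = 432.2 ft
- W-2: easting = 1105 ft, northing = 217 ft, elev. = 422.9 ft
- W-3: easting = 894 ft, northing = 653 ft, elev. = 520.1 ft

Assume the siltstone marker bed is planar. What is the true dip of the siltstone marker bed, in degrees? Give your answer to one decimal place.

Let the plane be z = a·easting + b·northing + c.
W-2−W-1: 552a − 158b = −9.3;  W-3−W-1: 341a + 278b = 87.9.
Solving gives a = 0.05451, b = 0.24932.
Gradient magnitude |∇z| = √(a² + b²) = √(0.00297 + 0.06216) = 0.25521.
True dip = arctan(0.25521) = 14.3°, dipping toward SSW (azimuth ≈ 192°).

14.3°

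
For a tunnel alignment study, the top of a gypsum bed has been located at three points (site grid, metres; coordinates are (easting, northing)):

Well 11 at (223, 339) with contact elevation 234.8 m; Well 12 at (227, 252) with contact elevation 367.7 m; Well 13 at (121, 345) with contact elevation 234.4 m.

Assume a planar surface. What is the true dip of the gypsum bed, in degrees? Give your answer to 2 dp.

56.90°

Two edge vectors: Well 11→Well 12 = (4, -87, 132.9), Well 11→Well 13 = (-102, 6, -0.4).
Normal n = (Well 11→Well 12) × (Well 11→Well 13) = (-762.6, -13554.2, -8850).
So ∂z/∂E = −n_x/n_z = −0.08617 and ∂z/∂N = −n_y/n_z = −1.53155.
Gradient magnitude |∇z| = √(a² + b²) = √(0.00743 + 2.34564) = 1.53397.
True dip = arctan(1.53397) = 56.90°, dipping toward N (azimuth ≈ 003°).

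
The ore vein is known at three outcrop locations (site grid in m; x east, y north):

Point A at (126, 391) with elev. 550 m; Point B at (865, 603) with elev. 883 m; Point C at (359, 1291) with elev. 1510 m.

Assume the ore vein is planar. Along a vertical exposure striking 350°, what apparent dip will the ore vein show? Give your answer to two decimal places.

Let the plane be z = a·x + b·y + c.
Point B−Point A: 739a + 212b = 333;  Point C−Point A: 233a + 900b = 960.
Solving gives a = 0.15621, b = 1.02623.
Unit vector along 350° is (sin 350°, cos 350°) = (-0.1736, 0.9848).
Slope in that direction = a·(-0.1736) + b·(0.9848) = 0.98351.
Apparent dip = arctan|0.98351| = 44.52° (true dip is 46.1°, so apparent ≤ true as expected).

44.52°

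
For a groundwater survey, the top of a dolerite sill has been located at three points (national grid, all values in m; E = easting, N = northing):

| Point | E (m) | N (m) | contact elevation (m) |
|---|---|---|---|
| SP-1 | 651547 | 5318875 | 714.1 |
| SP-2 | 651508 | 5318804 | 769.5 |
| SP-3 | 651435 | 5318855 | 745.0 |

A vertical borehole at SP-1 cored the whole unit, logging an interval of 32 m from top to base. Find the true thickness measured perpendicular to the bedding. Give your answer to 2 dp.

Let the plane be z = a·E + b·N + c.
SP-2−SP-1: −39a − 71b = 55.4;  SP-3−SP-1: −112a − 20b = 30.9.
Solving gives a = −0.15141, b = −0.69711.
|∇z| = √(a²+b²) = 0.71337, so dip δ = arctan(0.71337) = 35.50°.
True thickness = vertical thickness × cos δ = 32 × cos 35.50° = 26.05 m.

26.05 m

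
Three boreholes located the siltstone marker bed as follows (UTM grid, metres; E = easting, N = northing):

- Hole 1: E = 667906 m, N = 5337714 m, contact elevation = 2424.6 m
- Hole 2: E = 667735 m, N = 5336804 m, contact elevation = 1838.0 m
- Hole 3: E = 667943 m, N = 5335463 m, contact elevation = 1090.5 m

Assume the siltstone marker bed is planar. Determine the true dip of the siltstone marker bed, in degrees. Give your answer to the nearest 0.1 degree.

Two edge vectors: Hole 1→Hole 2 = (-171, -910, -586.6), Hole 1→Hole 3 = (37, -2251, -1334.1).
Normal n = (Hole 1→Hole 2) × (Hole 1→Hole 3) = (-106405.6, -249835.3, 418591).
So ∂z/∂E = −n_x/n_z = 0.25420 and ∂z/∂N = −n_y/n_z = 0.59685.
Gradient magnitude |∇z| = √(a² + b²) = √(0.06462 + 0.35623) = 0.64873.
True dip = arctan(0.64873) = 33.0°, dipping toward SSW (azimuth ≈ 203°).

33.0°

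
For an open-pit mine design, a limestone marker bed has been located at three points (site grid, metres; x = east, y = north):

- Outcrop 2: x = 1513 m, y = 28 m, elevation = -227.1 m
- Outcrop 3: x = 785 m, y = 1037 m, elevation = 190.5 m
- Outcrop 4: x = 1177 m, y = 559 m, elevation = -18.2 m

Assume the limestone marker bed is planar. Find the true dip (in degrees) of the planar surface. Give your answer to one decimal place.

18.7°

Let the plane be z = a·x + b·y + c.
Outcrop 3−Outcrop 2: −728a + 1009b = 417.6;  Outcrop 4−Outcrop 2: −336a + 531b = 208.9.
Solving gives a = −0.23064, b = 0.24747.
Gradient magnitude |∇z| = √(a² + b²) = √(0.05319 + 0.06124) = 0.33828.
True dip = arctan(0.33828) = 18.7°, dipping toward SE (azimuth ≈ 137°).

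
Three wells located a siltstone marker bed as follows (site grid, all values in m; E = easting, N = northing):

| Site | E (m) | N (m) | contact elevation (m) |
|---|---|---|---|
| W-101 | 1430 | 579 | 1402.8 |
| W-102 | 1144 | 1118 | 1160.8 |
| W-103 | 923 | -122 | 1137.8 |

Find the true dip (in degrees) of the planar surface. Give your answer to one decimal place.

33.7°

Two edge vectors: W-101→W-102 = (-286, 539, -242), W-101→W-103 = (-507, -701, -265).
Normal n = (W-101→W-102) × (W-101→W-103) = (-312477, 46904, 473759).
So ∂z/∂E = −n_x/n_z = 0.65957 and ∂z/∂N = −n_y/n_z = −0.09900.
Gradient magnitude |∇z| = √(a² + b²) = √(0.43503 + 0.00980) = 0.66696.
True dip = arctan(0.66696) = 33.7°, dipping toward W (azimuth ≈ 279°).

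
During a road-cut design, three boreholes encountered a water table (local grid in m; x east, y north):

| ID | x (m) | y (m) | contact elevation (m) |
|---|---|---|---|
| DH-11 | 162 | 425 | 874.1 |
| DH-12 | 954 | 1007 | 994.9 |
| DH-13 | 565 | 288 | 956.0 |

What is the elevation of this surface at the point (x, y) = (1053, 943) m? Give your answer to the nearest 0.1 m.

1016.5 m

Let the plane be z = a·x + b·y + c.
DH-12−DH-11: 792a + 582b = 120.8;  DH-13−DH-11: 403a − 137b = 81.9.
Solving gives a = 0.187190, b = −0.047172.
Then c = 874.1 − a·162 − b·425 = 863.82.
At (1053, 943): z = 197.1 − 44.5 + 863.82 = 1016.5 m.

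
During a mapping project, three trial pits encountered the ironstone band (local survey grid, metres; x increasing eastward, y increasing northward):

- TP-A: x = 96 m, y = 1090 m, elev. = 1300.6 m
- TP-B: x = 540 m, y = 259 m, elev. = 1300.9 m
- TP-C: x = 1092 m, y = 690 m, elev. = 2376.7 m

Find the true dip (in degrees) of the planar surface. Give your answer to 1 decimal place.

Two edge vectors: TP-A→TP-B = (444, -831, 0.3), TP-A→TP-C = (996, -400, 1076.1).
Normal n = (TP-A→TP-B) × (TP-A→TP-C) = (-894119.1, -477489.6, 650076).
So ∂z/∂x = −n_x/n_z = 1.37541 and ∂z/∂y = −n_y/n_z = 0.73451.
Gradient magnitude |∇z| = √(a² + b²) = √(1.89174 + 0.53951) = 1.55925.
True dip = arctan(1.55925) = 57.3°, dipping toward WSW (azimuth ≈ 242°).

57.3°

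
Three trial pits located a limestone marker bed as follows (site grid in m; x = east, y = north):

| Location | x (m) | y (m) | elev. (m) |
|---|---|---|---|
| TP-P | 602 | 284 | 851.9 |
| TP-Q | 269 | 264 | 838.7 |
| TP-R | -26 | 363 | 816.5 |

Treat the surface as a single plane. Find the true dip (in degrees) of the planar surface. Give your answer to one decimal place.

Two edge vectors: TP-P→TP-Q = (-333, -20, -13.2), TP-P→TP-R = (-628, 79, -35.4).
Normal n = (TP-P→TP-Q) × (TP-P→TP-R) = (1750.8, -3498.6, -38867).
So ∂z/∂x = −n_x/n_z = 0.04505 and ∂z/∂y = −n_y/n_z = −0.09001.
Gradient magnitude |∇z| = √(a² + b²) = √(0.00203 + 0.00810) = 0.10066.
True dip = arctan(0.10066) = 5.7°, dipping toward NNW (azimuth ≈ 333°).

5.7°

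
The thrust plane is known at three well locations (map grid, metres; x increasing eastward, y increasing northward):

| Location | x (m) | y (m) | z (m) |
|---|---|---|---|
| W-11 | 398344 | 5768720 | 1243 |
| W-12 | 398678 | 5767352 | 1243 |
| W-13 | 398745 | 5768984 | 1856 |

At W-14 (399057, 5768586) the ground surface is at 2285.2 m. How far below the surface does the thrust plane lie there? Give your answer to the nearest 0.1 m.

146.3 m

Let the plane be z = a·x + b·y + c.
W-12−W-11: 334a − 1368b = 0;  W-13−W-11: 401a + 264b = 613.
Solving gives a = 1.316987675, b = 0.321545236.
Then c = 1243 − a·398344 − b·5768720 = −2378275.57.
At (399057, 5768586): z_contact = 525553.15 + 1854861.35 − 2378275.57 = 2138.93 m.
Depth below ground = 2285.2 − 2138.93 = 146.3 m.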